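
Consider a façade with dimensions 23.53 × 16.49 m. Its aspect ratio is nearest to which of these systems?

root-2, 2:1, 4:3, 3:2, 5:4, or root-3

root-2

23.53/16.49 ≈ 1.427. Nearest candidates are root-2 (1.414, off by 0.013) and 3:2 (1.500, off by 0.073).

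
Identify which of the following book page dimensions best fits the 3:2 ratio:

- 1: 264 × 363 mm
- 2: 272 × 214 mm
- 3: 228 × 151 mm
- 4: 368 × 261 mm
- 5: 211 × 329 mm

3

Target 3:2 ≈ 1.500.
1: 1.375 (Δ0.125)  2: 1.271 (Δ0.229)  3: 1.510 (Δ0.010)  4: 1.410 (Δ0.090)  5: 1.559 (Δ0.059)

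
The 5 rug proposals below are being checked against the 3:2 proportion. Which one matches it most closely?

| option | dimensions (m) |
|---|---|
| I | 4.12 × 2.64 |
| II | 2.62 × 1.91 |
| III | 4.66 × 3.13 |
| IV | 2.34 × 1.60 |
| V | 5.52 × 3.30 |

Ratios (long/short): I ≈ 1.561; II ≈ 1.372; III ≈ 1.489; IV ≈ 1.462; V ≈ 1.673.
3:2 ≈ 1.500; option III is nearest (Δ 0.011).

III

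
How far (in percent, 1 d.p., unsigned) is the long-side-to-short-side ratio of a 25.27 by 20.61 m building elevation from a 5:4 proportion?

1.9%

Ratio = 25.27 / 20.61 ≈ 1.2261.
Ideal 5:4 = 1.2500. |1.2261 − 1.2500| / 1.2500 ≈ 1.91% → 1.9%.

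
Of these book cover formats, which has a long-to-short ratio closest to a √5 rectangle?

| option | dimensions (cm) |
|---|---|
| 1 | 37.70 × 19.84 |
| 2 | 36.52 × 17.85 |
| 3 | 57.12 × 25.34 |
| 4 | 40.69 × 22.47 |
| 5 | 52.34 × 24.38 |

3

Ratios (long/short): 1 ≈ 1.900; 2 ≈ 2.046; 3 ≈ 2.254; 4 ≈ 1.811; 5 ≈ 2.147.
root-5 ≈ 2.236; option 3 is nearest (Δ 0.018).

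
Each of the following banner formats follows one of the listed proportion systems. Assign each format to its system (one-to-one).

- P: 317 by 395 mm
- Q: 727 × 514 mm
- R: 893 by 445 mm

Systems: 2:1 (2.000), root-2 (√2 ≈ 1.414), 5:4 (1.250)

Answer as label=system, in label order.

P=5:4, Q=root-2, R=2:1

P = 395/317 ≈ 1.246 → 5:4 (1.250)
Q = 727/514 ≈ 1.414 → root-2 (1.414)
R = 893/445 ≈ 2.007 → 2:1 (2.000)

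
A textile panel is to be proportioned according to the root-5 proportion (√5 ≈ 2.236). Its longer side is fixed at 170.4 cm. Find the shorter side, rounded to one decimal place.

root-5 ≈ 2.23607.
Shorter side = 170.4 ÷ 2.23607 ≈ 76.205 → 76.2 cm.

76.2 cm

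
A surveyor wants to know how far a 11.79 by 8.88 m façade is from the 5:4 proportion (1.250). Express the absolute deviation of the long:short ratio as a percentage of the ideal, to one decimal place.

Ratio = 11.79 / 8.88 ≈ 1.3277.
Ideal 5:4 = 1.2500. |1.3277 − 1.2500| / 1.2500 ≈ 6.22% → 6.2%.

6.2%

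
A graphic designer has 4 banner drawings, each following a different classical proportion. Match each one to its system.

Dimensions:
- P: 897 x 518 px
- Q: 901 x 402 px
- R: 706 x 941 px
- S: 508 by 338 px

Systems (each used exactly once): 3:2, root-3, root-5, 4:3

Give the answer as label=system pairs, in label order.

P = 897/518 ≈ 1.732 → root-3 (1.732)
Q = 901/402 ≈ 2.241 → root-5 (2.236)
R = 941/706 ≈ 1.333 → 4:3 (1.333)
S = 508/338 ≈ 1.503 → 3:2 (1.500)

P=root-3, Q=root-5, R=4:3, S=3:2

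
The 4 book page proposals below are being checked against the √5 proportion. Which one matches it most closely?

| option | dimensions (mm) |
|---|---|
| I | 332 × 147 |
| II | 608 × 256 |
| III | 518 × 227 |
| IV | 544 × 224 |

I

Ratios (long/short): I ≈ 2.259; II ≈ 2.375; III ≈ 2.282; IV ≈ 2.429.
root-5 ≈ 2.236; option I is nearest (Δ 0.023).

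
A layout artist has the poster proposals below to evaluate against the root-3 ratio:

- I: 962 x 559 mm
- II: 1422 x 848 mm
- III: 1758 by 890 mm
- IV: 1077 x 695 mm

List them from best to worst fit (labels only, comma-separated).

I: 962/559 ≈ 1.721 → |1.721 − 1.732| = 0.011
II: 1422/848 ≈ 1.677 → |1.677 − 1.732| = 0.055
III: 1758/890 ≈ 1.975 → |1.975 − 1.732| = 0.243
IV: 1077/695 ≈ 1.550 → |1.550 − 1.732| = 0.182

I, II, IV, III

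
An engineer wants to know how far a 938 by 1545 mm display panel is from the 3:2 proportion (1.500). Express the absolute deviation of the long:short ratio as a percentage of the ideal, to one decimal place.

9.8%

Ratio = 1545 / 938 ≈ 1.6471.
Ideal 3:2 = 1.5000. |1.6471 − 1.5000| / 1.5000 ≈ 9.81% → 9.8%.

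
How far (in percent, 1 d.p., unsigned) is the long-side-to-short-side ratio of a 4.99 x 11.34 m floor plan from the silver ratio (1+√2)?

Ratio = 11.34 / 4.99 ≈ 2.2725.
Ideal silver ratio ≈ 2.4142. |2.2725 − 2.4142| / 2.4142 ≈ 5.87% → 5.9%.

5.9%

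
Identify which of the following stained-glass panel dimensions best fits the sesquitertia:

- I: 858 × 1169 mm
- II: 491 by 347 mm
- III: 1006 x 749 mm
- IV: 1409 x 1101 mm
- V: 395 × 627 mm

Target 4:3 ≈ 1.333.
I: 1.362 (Δ0.029)  II: 1.415 (Δ0.082)  III: 1.343 (Δ0.010)  IV: 1.280 (Δ0.053)  V: 1.587 (Δ0.254)

III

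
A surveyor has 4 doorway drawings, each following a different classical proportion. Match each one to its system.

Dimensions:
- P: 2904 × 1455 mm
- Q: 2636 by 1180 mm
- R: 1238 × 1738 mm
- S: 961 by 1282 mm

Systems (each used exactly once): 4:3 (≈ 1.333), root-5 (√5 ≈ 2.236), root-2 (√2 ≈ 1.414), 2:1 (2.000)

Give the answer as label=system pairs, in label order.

P=2:1, Q=root-5, R=root-2, S=4:3

P = 2904/1455 ≈ 1.996 → 2:1 (2.000)
Q = 2636/1180 ≈ 2.234 → root-5 (2.236)
R = 1738/1238 ≈ 1.404 → root-2 (1.414)
S = 1282/961 ≈ 1.334 → 4:3 (1.333)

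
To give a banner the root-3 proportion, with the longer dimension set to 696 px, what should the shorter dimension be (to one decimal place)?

401.8 px

root-3 ≈ 1.73205.
Shorter side = 696 ÷ 1.73205 ≈ 401.836 → 401.8 px.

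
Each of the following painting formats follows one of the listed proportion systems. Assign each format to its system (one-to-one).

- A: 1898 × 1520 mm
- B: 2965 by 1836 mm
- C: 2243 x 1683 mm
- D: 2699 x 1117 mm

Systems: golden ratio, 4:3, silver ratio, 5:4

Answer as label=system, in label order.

A=5:4, B=golden ratio, C=4:3, D=silver ratio

Ratios: A ≈ 1.249; B ≈ 1.615; C ≈ 1.333; D ≈ 2.416.
Targets: golden ratio ≈ 1.618; 4:3 ≈ 1.333; silver ratio ≈ 2.414; 5:4 ≈ 1.250.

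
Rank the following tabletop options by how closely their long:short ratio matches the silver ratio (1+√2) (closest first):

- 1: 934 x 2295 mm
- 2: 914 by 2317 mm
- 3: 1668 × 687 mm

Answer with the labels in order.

1: 2295/934 ≈ 2.457 → |2.457 − 2.414| = 0.043
2: 2317/914 ≈ 2.535 → |2.535 − 2.414| = 0.121
3: 1668/687 ≈ 2.428 → |2.428 − 2.414| = 0.014

3, 1, 2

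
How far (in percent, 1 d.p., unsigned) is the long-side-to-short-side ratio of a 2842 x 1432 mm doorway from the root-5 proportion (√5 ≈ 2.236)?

11.2%

Ratio = 2842 / 1432 ≈ 1.9846.
Ideal root-5 ≈ 2.2361. |1.9846 − 2.2361| / 2.2361 ≈ 11.25% → 11.2%.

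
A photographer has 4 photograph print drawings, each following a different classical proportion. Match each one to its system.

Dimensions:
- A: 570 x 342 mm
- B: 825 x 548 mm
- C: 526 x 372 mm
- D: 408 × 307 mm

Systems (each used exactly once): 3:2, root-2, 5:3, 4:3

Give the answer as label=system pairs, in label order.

A=5:3, B=3:2, C=root-2, D=4:3

A = 570/342 ≈ 1.667 → 5:3 (1.667)
B = 825/548 ≈ 1.505 → 3:2 (1.500)
C = 526/372 ≈ 1.414 → root-2 (1.414)
D = 408/307 ≈ 1.329 → 4:3 (1.333)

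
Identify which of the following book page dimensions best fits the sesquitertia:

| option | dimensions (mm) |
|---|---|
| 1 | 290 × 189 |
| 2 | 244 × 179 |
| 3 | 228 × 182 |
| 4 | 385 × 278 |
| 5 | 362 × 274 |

Target 4:3 ≈ 1.333.
1: 1.534 (Δ0.201)  2: 1.363 (Δ0.030)  3: 1.253 (Δ0.080)  4: 1.385 (Δ0.052)  5: 1.321 (Δ0.012)

5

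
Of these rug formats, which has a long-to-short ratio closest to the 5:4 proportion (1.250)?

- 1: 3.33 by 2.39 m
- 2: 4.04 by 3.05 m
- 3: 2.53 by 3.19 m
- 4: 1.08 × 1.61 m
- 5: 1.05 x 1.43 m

3

Ratios (long/short): 1 ≈ 1.393; 2 ≈ 1.325; 3 ≈ 1.261; 4 ≈ 1.491; 5 ≈ 1.362.
5:4 ≈ 1.250; option 3 is nearest (Δ 0.011).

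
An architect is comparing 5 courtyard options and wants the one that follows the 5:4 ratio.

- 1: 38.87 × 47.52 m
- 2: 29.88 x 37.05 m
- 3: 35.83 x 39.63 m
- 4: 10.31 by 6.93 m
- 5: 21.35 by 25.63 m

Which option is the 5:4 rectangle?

2

Target 5:4 ≈ 1.250.
1: 1.223 (Δ0.027)  2: 1.240 (Δ0.010)  3: 1.106 (Δ0.144)  4: 1.488 (Δ0.238)  5: 1.200 (Δ0.050)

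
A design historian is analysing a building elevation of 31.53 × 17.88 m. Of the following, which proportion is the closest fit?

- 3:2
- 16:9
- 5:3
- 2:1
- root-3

16:9

Ratio = 31.53 / 17.88 ≈ 1.763.
Distances: 3:2 1.500 (Δ 0.263); 16:9 1.778 (Δ 0.015); 5:3 1.667 (Δ 0.096); 2:1 2.000 (Δ 0.237); root-3 1.732 (Δ 0.031).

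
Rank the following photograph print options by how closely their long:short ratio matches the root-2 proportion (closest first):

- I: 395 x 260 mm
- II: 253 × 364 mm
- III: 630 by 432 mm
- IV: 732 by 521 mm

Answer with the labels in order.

I: 395/260 ≈ 1.519 → |1.519 − 1.414| = 0.105
II: 364/253 ≈ 1.439 → |1.439 − 1.414| = 0.025
III: 630/432 ≈ 1.458 → |1.458 − 1.414| = 0.044
IV: 732/521 ≈ 1.405 → |1.405 − 1.414| = 0.009

IV, II, III, I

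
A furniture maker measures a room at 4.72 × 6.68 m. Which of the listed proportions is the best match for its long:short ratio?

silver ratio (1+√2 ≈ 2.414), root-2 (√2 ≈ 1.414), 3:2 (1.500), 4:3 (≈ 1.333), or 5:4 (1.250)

6.68/4.72 ≈ 1.415. Nearest candidates are root-2 (1.414, off by 0.001) and 4:3 (1.333, off by 0.082).

root-2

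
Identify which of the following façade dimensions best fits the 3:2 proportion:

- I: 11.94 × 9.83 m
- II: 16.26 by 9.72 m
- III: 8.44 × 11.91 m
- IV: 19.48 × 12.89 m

IV

Target 3:2 ≈ 1.500.
I: 1.215 (Δ0.285)  II: 1.673 (Δ0.173)  III: 1.411 (Δ0.089)  IV: 1.511 (Δ0.011)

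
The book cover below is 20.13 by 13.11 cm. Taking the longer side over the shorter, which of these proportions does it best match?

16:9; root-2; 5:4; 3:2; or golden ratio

Ratio = 20.13 / 13.11 ≈ 1.535.
Distances: 16:9 1.778 (Δ 0.243); root-2 1.414 (Δ 0.121); 5:4 1.250 (Δ 0.285); 3:2 1.500 (Δ 0.035); golden ratio 1.618 (Δ 0.083).

3:2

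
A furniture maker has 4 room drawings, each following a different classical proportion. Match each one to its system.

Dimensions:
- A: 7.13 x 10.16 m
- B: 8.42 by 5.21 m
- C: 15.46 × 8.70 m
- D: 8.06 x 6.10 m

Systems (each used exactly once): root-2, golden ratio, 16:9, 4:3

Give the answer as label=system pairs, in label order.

A = 10.16/7.13 ≈ 1.425 → root-2 (1.414)
B = 8.42/5.21 ≈ 1.616 → golden ratio (1.618)
C = 15.46/8.70 ≈ 1.777 → 16:9 (1.778)
D = 8.06/6.10 ≈ 1.321 → 4:3 (1.333)

A=root-2, B=golden ratio, C=16:9, D=4:3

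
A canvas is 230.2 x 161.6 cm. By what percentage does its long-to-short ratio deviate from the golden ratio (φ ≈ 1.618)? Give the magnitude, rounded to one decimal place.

Ratio = 230.2 / 161.6 ≈ 1.4245.
Ideal golden ratio ≈ 1.6180. |1.4245 − 1.6180| / 1.6180 ≈ 11.96% → 12.0%.

12.0%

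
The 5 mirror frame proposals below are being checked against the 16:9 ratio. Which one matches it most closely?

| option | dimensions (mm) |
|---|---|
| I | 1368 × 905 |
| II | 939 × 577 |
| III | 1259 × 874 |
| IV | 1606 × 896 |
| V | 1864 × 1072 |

Ratios (long/short): I ≈ 1.512; II ≈ 1.627; III ≈ 1.441; IV ≈ 1.792; V ≈ 1.739.
16:9 ≈ 1.778; option IV is nearest (Δ 0.014).

IV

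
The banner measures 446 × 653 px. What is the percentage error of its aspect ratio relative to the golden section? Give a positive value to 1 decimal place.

Ratio = 653 / 446 ≈ 1.4641.
Ideal golden ratio ≈ 1.6180. |1.4641 − 1.6180| / 1.6180 ≈ 9.51% → 9.5%.

9.5%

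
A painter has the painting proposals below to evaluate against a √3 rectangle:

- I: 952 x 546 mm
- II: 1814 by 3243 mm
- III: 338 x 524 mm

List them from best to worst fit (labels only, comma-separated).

I, II, III

I: 952/546 ≈ 1.744 → |1.744 − 1.732| = 0.012
II: 3243/1814 ≈ 1.788 → |1.788 − 1.732| = 0.056
III: 524/338 ≈ 1.550 → |1.550 − 1.732| = 0.182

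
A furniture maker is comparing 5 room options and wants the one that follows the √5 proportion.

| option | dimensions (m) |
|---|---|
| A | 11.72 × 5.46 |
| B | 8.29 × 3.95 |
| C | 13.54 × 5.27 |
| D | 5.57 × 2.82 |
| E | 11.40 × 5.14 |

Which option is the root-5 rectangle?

Target root-5 ≈ 2.236.
A: 2.147 (Δ0.089)  B: 2.099 (Δ0.137)  C: 2.569 (Δ0.333)  D: 1.975 (Δ0.261)  E: 2.218 (Δ0.018)

E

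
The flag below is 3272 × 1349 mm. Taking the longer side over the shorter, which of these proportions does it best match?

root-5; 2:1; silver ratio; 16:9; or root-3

silver ratio

Ratio = 3272 / 1349 ≈ 2.426.
Distances: root-5 2.236 (Δ 0.190); 2:1 2.000 (Δ 0.426); silver ratio 2.414 (Δ 0.012); 16:9 1.778 (Δ 0.648); root-3 1.732 (Δ 0.694).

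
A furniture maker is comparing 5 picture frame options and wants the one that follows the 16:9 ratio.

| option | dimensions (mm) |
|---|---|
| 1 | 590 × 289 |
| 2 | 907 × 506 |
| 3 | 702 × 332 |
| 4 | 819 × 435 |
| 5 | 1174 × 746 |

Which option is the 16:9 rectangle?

2

Ratios (long/short): 1 ≈ 2.042; 2 ≈ 1.792; 3 ≈ 2.114; 4 ≈ 1.883; 5 ≈ 1.574.
16:9 ≈ 1.778; option 2 is nearest (Δ 0.014).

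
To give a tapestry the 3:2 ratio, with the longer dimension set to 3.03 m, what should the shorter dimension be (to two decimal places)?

3:2 = 1.50000.
Shorter side = 3.03 ÷ 1.50000 ≈ 2.0200 → 2.02 m.

2.02 m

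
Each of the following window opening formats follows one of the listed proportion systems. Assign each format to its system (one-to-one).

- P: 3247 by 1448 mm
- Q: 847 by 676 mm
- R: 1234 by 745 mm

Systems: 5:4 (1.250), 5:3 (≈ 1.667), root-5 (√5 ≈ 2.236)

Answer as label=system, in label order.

Ratios: P ≈ 2.242; Q ≈ 1.253; R ≈ 1.656.
Targets: 5:4 ≈ 1.250; 5:3 ≈ 1.667; root-5 ≈ 2.236.

P=root-5, Q=5:4, R=5:3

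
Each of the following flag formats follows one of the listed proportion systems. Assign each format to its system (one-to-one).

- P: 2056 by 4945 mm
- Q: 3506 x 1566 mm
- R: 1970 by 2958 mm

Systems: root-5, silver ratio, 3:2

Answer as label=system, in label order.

Ratios: P ≈ 2.405; Q ≈ 2.239; R ≈ 1.502.
Targets: root-5 ≈ 2.236; silver ratio ≈ 2.414; 3:2 ≈ 1.500.

P=silver ratio, Q=root-5, R=3:2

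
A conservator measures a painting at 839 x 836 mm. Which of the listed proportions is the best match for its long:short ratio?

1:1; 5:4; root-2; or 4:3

1:1

839/836 ≈ 1.004. Nearest candidates are 1:1 (1.000, off by 0.004) and 5:4 (1.250, off by 0.246).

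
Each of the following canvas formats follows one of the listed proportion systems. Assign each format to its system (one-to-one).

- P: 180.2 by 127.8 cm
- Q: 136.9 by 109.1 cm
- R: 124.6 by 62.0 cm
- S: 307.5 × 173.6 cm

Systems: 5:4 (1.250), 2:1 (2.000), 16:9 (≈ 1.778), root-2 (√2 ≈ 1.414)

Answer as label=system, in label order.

P=root-2, Q=5:4, R=2:1, S=16:9

P = 180.2/127.8 ≈ 1.410 → root-2 (1.414)
Q = 136.9/109.1 ≈ 1.255 → 5:4 (1.250)
R = 124.6/62.0 ≈ 2.010 → 2:1 (2.000)
S = 307.5/173.6 ≈ 1.771 → 16:9 (1.778)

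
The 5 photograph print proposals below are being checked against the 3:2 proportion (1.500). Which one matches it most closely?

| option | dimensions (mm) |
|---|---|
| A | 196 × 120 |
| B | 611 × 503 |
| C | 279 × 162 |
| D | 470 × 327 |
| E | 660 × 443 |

E

Ratios (long/short): A ≈ 1.633; B ≈ 1.215; C ≈ 1.722; D ≈ 1.437; E ≈ 1.490.
3:2 ≈ 1.500; option E is nearest (Δ 0.010).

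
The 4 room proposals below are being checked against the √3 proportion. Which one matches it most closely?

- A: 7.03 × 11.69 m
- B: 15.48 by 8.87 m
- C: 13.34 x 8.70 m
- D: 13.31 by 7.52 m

Ratios (long/short): A ≈ 1.663; B ≈ 1.745; C ≈ 1.533; D ≈ 1.770.
root-3 ≈ 1.732; option B is nearest (Δ 0.013).

B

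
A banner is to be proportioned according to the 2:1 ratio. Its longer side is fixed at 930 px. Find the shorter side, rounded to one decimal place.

465.0 px

2:1 = 2.00000.
Shorter side = 930 ÷ 2.00000 ≈ 465.000 → 465.0 px.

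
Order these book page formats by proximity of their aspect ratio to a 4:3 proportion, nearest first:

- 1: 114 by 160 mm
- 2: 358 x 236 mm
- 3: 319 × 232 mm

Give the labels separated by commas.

1: 160/114 ≈ 1.404 → |1.404 − 1.333| = 0.071
2: 358/236 ≈ 1.517 → |1.517 − 1.333| = 0.184
3: 319/232 ≈ 1.375 → |1.375 − 1.333| = 0.042

3, 1, 2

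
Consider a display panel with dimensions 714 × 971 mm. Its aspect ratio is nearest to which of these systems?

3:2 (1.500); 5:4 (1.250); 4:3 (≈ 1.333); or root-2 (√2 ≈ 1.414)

4:3

971/714 ≈ 1.360. Nearest candidates are 4:3 (1.333, off by 0.027) and root-2 (1.414, off by 0.054).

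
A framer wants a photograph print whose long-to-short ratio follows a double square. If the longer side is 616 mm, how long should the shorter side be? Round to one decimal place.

308.0 mm

2:1 = 2.00000.
Shorter side = 616 ÷ 2.00000 ≈ 308.000 → 308.0 mm.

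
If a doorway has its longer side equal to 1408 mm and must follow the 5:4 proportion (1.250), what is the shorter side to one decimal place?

1126.4 mm

5:4 = 1.25000.
Shorter side = 1408 ÷ 1.25000 ≈ 1126.400 → 1126.4 mm.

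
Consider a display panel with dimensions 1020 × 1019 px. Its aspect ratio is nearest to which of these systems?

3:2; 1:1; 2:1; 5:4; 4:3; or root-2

1:1

Ratio = 1020 / 1019 ≈ 1.001.
Distances: 3:2 1.500 (Δ 0.499); 1:1 1.000 (Δ 0.001); 2:1 2.000 (Δ 0.999); 5:4 1.250 (Δ 0.249); 4:3 1.333 (Δ 0.332); root-2 1.414 (Δ 0.413).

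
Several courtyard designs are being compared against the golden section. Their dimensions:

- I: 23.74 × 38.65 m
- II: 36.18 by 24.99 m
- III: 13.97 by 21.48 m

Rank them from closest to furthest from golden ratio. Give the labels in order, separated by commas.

Ratios: I = 38.65 / 23.74 ≈ 1.628; II = 36.18 / 24.99 ≈ 1.448; III = 21.48 / 13.97 ≈ 1.538.
|Δ from 1.618|: I 0.010; II 0.170; III 0.080.

I, III, II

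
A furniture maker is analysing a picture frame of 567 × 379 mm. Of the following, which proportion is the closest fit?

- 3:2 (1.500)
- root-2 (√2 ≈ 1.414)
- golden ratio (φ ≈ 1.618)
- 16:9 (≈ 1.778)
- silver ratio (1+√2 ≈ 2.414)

Ratio = 567 / 379 ≈ 1.496.
Distances: 3:2 1.500 (Δ 0.004); root-2 1.414 (Δ 0.082); golden ratio 1.618 (Δ 0.122); 16:9 1.778 (Δ 0.282); silver ratio 2.414 (Δ 0.918).

3:2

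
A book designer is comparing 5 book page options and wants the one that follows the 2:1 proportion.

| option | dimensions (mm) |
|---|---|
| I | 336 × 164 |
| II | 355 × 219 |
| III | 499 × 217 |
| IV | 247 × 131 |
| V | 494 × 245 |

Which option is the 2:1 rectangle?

V

Target 2:1 ≈ 2.000.
I: 2.049 (Δ0.049)  II: 1.621 (Δ0.379)  III: 2.300 (Δ0.300)  IV: 1.885 (Δ0.115)  V: 2.016 (Δ0.016)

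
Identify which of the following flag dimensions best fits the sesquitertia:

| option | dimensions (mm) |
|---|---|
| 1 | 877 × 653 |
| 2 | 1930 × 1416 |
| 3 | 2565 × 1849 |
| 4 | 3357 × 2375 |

1

Target 4:3 ≈ 1.333.
1: 1.343 (Δ0.010)  2: 1.363 (Δ0.030)  3: 1.387 (Δ0.054)  4: 1.413 (Δ0.080)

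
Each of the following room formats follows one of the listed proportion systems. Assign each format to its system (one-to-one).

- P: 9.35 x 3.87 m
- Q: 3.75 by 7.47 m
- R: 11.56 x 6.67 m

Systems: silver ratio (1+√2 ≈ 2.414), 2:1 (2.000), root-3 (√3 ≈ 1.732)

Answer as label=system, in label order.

P=silver ratio, Q=2:1, R=root-3

P = 9.35/3.87 ≈ 2.416 → silver ratio (2.414)
Q = 7.47/3.75 ≈ 1.992 → 2:1 (2.000)
R = 11.56/6.67 ≈ 1.733 → root-3 (1.732)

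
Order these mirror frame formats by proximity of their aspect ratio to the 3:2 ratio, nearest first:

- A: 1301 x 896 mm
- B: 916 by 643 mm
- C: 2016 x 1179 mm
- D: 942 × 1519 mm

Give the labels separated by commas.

A: 1301/896 ≈ 1.452 → |1.452 − 1.500| = 0.048
B: 916/643 ≈ 1.425 → |1.425 − 1.500| = 0.075
C: 2016/1179 ≈ 1.710 → |1.710 − 1.500| = 0.210
D: 1519/942 ≈ 1.613 → |1.613 − 1.500| = 0.113

A, B, D, C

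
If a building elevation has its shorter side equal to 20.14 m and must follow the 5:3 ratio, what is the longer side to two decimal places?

5:3 ≈ 1.66667.
Longer side = 20.14 × 1.66667 ≈ 33.5667 → 33.57 m.

33.57 m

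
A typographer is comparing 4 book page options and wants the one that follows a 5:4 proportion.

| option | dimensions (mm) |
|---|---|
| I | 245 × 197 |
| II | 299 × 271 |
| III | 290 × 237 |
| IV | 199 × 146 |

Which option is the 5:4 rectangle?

I

Ratios (long/short): I ≈ 1.244; II ≈ 1.103; III ≈ 1.224; IV ≈ 1.363.
5:4 ≈ 1.250; option I is nearest (Δ 0.006).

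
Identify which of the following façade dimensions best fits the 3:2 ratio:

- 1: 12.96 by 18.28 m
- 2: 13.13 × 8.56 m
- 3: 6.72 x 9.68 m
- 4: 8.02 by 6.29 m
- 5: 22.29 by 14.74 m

Ratios (long/short): 1 ≈ 1.410; 2 ≈ 1.534; 3 ≈ 1.440; 4 ≈ 1.275; 5 ≈ 1.512.
3:2 ≈ 1.500; option 5 is nearest (Δ 0.012).

5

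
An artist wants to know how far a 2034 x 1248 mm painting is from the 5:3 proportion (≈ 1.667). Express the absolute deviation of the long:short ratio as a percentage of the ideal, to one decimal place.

Ratio = 2034 / 1248 ≈ 1.6298.
Ideal 5:3 ≈ 1.6667. |1.6298 − 1.6667| / 1.6667 ≈ 2.21% → 2.2%.

2.2%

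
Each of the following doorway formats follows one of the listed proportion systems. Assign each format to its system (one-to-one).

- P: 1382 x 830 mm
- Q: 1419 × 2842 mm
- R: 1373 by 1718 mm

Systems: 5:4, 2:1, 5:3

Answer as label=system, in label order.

P=5:3, Q=2:1, R=5:4

P = 1382/830 ≈ 1.665 → 5:3 (1.667)
Q = 2842/1419 ≈ 2.003 → 2:1 (2.000)
R = 1718/1373 ≈ 1.251 → 5:4 (1.250)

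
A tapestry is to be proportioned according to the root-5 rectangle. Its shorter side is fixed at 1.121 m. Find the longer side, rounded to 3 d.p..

root-5 ≈ 2.23607.
Longer side = 1.121 × 2.23607 ≈ 2.50663 → 2.507 m.

2.507 m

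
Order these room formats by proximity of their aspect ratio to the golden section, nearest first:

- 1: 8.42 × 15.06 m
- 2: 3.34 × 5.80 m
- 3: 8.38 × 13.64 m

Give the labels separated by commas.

1: 15.06/8.42 ≈ 1.789 → |1.789 − 1.618| = 0.171
2: 5.80/3.34 ≈ 1.737 → |1.737 − 1.618| = 0.119
3: 13.64/8.38 ≈ 1.628 → |1.628 − 1.618| = 0.010

3, 2, 1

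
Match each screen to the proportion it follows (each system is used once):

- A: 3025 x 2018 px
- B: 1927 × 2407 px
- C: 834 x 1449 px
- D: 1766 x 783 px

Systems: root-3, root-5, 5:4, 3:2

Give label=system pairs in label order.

A=3:2, B=5:4, C=root-3, D=root-5

Ratios: A ≈ 1.499; B ≈ 1.249; C ≈ 1.737; D ≈ 2.255.
Targets: root-3 ≈ 1.732; root-5 ≈ 2.236; 5:4 ≈ 1.250; 3:2 ≈ 1.500.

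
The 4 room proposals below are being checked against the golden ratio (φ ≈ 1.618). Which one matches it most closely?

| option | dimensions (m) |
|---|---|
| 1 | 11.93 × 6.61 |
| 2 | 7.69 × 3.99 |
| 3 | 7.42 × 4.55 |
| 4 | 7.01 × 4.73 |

Ratios (long/short): 1 ≈ 1.805; 2 ≈ 1.927; 3 ≈ 1.631; 4 ≈ 1.482.
golden ratio ≈ 1.618; option 3 is nearest (Δ 0.013).

3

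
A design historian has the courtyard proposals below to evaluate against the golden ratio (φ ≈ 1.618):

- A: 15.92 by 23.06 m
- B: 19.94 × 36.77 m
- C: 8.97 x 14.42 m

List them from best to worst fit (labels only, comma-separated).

C, A, B

Ratios: A = 23.06 / 15.92 ≈ 1.448; B = 36.77 / 19.94 ≈ 1.844; C = 14.42 / 8.97 ≈ 1.608.
|Δ from 1.618|: A 0.170; B 0.226; C 0.010.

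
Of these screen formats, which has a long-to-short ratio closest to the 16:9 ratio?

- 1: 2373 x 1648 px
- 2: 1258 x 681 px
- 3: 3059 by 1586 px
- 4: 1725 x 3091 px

4

Target 16:9 ≈ 1.778.
1: 1.440 (Δ0.338)  2: 1.847 (Δ0.069)  3: 1.929 (Δ0.151)  4: 1.792 (Δ0.014)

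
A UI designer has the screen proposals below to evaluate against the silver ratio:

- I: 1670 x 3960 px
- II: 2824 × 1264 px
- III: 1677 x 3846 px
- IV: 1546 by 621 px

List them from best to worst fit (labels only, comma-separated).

I, IV, III, II

Ratios: I = 3960 / 1670 ≈ 2.371; II = 2824 / 1264 ≈ 2.234; III = 3846 / 1677 ≈ 2.293; IV = 1546 / 621 ≈ 2.490.
|Δ from 2.414|: I 0.043; II 0.180; III 0.121; IV 0.076.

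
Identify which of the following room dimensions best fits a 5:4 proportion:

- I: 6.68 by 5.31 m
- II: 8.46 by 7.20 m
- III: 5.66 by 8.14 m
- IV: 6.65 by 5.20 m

Ratios (long/short): I ≈ 1.258; II ≈ 1.175; III ≈ 1.438; IV ≈ 1.279.
5:4 ≈ 1.250; option I is nearest (Δ 0.008).

I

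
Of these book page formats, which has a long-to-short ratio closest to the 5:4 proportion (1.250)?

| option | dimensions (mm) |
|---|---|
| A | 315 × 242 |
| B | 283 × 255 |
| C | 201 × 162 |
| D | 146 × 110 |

C

Target 5:4 ≈ 1.250.
A: 1.302 (Δ0.052)  B: 1.110 (Δ0.140)  C: 1.241 (Δ0.009)  D: 1.327 (Δ0.077)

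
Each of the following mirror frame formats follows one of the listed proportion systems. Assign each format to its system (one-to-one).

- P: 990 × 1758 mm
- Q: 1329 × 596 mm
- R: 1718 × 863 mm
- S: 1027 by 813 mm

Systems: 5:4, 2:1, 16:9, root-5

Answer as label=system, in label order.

P=16:9, Q=root-5, R=2:1, S=5:4

Ratios: P ≈ 1.776; Q ≈ 2.230; R ≈ 1.991; S ≈ 1.263.
Targets: 5:4 ≈ 1.250; 2:1 ≈ 2.000; 16:9 ≈ 1.778; root-5 ≈ 2.236.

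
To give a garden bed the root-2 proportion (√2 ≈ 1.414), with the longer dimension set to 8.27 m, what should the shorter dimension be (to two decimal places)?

root-2 ≈ 1.41421.
Shorter side = 8.27 ÷ 1.41421 ≈ 5.8478 → 5.85 m.

5.85 m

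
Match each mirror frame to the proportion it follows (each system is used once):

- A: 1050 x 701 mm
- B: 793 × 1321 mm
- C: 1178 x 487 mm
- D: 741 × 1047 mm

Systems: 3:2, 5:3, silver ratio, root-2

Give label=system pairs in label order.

Ratios: A ≈ 1.498; B ≈ 1.666; C ≈ 2.419; D ≈ 1.413.
Targets: 3:2 ≈ 1.500; 5:3 ≈ 1.667; silver ratio ≈ 2.414; root-2 ≈ 1.414.

A=3:2, B=5:3, C=silver ratio, D=root-2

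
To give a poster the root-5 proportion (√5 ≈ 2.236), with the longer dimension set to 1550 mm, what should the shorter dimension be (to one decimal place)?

root-5 ≈ 2.23607.
Shorter side = 1550 ÷ 2.23607 ≈ 693.180 → 693.2 mm.

693.2 mm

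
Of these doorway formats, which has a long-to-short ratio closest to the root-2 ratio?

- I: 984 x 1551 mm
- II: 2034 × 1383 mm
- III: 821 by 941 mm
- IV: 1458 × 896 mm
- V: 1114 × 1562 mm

V

Ratios (long/short): I ≈ 1.576; II ≈ 1.471; III ≈ 1.146; IV ≈ 1.627; V ≈ 1.402.
root-2 ≈ 1.414; option V is nearest (Δ 0.012).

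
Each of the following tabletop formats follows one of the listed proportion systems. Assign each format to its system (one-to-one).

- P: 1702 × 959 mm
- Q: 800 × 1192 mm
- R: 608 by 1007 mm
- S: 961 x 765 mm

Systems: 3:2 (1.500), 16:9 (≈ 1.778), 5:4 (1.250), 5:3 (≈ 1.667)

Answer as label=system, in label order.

P = 1702/959 ≈ 1.775 → 16:9 (1.778)
Q = 1192/800 ≈ 1.490 → 3:2 (1.500)
R = 1007/608 ≈ 1.656 → 5:3 (1.667)
S = 961/765 ≈ 1.256 → 5:4 (1.250)

P=16:9, Q=3:2, R=5:3, S=5:4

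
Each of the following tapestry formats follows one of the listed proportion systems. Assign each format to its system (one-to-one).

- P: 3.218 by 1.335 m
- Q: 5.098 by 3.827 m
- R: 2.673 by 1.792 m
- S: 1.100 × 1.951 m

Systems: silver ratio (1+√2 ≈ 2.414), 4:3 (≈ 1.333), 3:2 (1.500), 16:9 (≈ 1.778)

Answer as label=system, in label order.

P=silver ratio, Q=4:3, R=3:2, S=16:9

P = 3.218/1.335 ≈ 2.410 → silver ratio (2.414)
Q = 5.098/3.827 ≈ 1.332 → 4:3 (1.333)
R = 2.673/1.792 ≈ 1.492 → 3:2 (1.500)
S = 1.951/1.100 ≈ 1.774 → 16:9 (1.778)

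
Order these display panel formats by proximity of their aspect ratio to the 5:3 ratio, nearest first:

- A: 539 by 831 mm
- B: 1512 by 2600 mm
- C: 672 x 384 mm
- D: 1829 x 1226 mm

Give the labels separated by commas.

B, C, A, D

A: 831/539 ≈ 1.542 → |1.542 − 1.667| = 0.125
B: 2600/1512 ≈ 1.720 → |1.720 − 1.667| = 0.053
C: 672/384 ≈ 1.750 → |1.750 − 1.667| = 0.083
D: 1829/1226 ≈ 1.492 → |1.492 − 1.667| = 0.175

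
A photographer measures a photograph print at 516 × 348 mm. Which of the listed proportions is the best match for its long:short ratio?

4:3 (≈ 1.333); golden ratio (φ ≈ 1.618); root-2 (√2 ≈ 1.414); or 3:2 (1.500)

Ratio = 516 / 348 ≈ 1.483.
Distances: 4:3 1.333 (Δ 0.150); golden ratio 1.618 (Δ 0.135); root-2 1.414 (Δ 0.069); 3:2 1.500 (Δ 0.017).

3:2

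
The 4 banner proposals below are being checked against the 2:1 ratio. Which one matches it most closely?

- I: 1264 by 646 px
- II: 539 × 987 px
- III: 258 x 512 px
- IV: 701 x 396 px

III

Target 2:1 ≈ 2.000.
I: 1.957 (Δ0.043)  II: 1.831 (Δ0.169)  III: 1.984 (Δ0.016)  IV: 1.770 (Δ0.230)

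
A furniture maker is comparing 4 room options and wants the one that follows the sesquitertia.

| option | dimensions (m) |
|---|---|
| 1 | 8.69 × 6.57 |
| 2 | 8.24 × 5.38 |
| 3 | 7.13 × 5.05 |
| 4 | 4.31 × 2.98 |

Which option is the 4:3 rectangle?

Ratios (long/short): 1 ≈ 1.323; 2 ≈ 1.532; 3 ≈ 1.412; 4 ≈ 1.446.
4:3 ≈ 1.333; option 1 is nearest (Δ 0.010).

1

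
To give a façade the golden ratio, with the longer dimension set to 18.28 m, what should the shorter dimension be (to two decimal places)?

golden ratio ≈ 1.61803.
Shorter side = 18.28 ÷ 1.61803 ≈ 11.2977 → 11.30 m.

11.30 m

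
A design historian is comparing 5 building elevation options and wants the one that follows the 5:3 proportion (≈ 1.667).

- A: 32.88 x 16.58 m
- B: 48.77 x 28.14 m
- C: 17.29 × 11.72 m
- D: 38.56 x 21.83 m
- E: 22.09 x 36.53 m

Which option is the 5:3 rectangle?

Target 5:3 ≈ 1.667.
A: 1.983 (Δ0.316)  B: 1.733 (Δ0.066)  C: 1.475 (Δ0.192)  D: 1.766 (Δ0.099)  E: 1.654 (Δ0.013)

E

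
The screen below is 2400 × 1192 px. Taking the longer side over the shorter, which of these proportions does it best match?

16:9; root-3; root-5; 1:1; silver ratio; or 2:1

2:1

2400/1192 ≈ 2.013. Nearest candidates are 2:1 (2.000, off by 0.013) and root-5 (2.236, off by 0.223).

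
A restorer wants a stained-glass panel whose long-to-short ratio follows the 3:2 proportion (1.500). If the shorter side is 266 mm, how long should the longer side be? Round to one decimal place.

399.0 mm

3:2 = 1.50000.
Longer side = 266 × 1.50000 ≈ 399.000 → 399.0 mm.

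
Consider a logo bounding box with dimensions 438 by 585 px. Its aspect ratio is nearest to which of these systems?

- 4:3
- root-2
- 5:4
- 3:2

4:3

585/438 ≈ 1.336. Nearest candidates are 4:3 (1.333, off by 0.003) and root-2 (1.414, off by 0.078).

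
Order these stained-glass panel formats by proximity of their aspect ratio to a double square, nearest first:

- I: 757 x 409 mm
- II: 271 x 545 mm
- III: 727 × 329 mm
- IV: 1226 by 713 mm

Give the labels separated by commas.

II, I, III, IV

Ratios: I = 757 / 409 ≈ 1.851; II = 545 / 271 ≈ 2.011; III = 727 / 329 ≈ 2.210; IV = 1226 / 713 ≈ 1.719.
|Δ from 2.000|: I 0.149; II 0.011; III 0.210; IV 0.281.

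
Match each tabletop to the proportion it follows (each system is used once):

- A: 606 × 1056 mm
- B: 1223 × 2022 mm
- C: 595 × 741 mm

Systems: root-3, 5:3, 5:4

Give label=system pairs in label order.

A = 1056/606 ≈ 1.743 → root-3 (1.732)
B = 2022/1223 ≈ 1.653 → 5:3 (1.667)
C = 741/595 ≈ 1.245 → 5:4 (1.250)

A=root-3, B=5:3, C=5:4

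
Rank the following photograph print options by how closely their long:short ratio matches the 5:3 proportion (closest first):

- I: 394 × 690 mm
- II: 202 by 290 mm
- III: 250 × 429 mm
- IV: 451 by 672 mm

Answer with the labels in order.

III, I, IV, II

I: 690/394 ≈ 1.751 → |1.751 − 1.667| = 0.084
II: 290/202 ≈ 1.436 → |1.436 − 1.667| = 0.231
III: 429/250 ≈ 1.716 → |1.716 − 1.667| = 0.049
IV: 672/451 ≈ 1.490 → |1.490 − 1.667| = 0.177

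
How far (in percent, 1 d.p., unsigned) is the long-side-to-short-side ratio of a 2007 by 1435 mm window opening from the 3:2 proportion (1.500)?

6.8%

Ratio = 2007 / 1435 ≈ 1.3986.
Ideal 3:2 = 1.5000. |1.3986 − 1.5000| / 1.5000 ≈ 6.76% → 6.8%.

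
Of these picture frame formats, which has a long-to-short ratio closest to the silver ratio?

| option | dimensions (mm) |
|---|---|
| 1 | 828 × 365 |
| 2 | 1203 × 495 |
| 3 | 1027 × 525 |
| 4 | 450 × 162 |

2

Ratios (long/short): 1 ≈ 2.268; 2 ≈ 2.430; 3 ≈ 1.956; 4 ≈ 2.778.
silver ratio ≈ 2.414; option 2 is nearest (Δ 0.016).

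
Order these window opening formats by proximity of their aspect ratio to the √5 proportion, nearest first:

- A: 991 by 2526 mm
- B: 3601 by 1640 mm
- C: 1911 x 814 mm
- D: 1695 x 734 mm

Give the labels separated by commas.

A: 2526/991 ≈ 2.549 → |2.549 − 2.236| = 0.313
B: 3601/1640 ≈ 2.196 → |2.196 − 2.236| = 0.040
C: 1911/814 ≈ 2.348 → |2.348 − 2.236| = 0.112
D: 1695/734 ≈ 2.309 → |2.309 − 2.236| = 0.073

B, D, C, A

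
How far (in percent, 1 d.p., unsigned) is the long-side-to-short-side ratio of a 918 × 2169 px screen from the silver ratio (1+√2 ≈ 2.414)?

2.1%

Ratio = 2169 / 918 ≈ 2.3627.
Ideal silver ratio ≈ 2.4142. |2.3627 − 2.4142| / 2.4142 ≈ 2.13% → 2.1%.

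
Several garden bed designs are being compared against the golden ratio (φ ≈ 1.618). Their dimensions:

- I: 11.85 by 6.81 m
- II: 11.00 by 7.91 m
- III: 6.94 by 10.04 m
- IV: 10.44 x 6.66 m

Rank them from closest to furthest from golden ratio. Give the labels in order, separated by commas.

IV, I, III, II

I: 11.85/6.81 ≈ 1.740 → |1.740 − 1.618| = 0.122
II: 11.00/7.91 ≈ 1.391 → |1.391 − 1.618| = 0.227
III: 10.04/6.94 ≈ 1.447 → |1.447 − 1.618| = 0.171
IV: 10.44/6.66 ≈ 1.568 → |1.568 − 1.618| = 0.050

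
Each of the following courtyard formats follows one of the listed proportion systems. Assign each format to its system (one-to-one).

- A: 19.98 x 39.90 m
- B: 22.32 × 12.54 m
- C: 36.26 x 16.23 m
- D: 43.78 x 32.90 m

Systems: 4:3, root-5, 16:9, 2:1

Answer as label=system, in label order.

A=2:1, B=16:9, C=root-5, D=4:3

A = 39.90/19.98 ≈ 1.997 → 2:1 (2.000)
B = 22.32/12.54 ≈ 1.780 → 16:9 (1.778)
C = 36.26/16.23 ≈ 2.234 → root-5 (2.236)
D = 43.78/32.90 ≈ 1.331 → 4:3 (1.333)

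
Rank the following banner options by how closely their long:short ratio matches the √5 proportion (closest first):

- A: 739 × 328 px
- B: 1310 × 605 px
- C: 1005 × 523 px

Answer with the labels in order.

A, B, C

Ratios: A = 739 / 328 ≈ 2.253; B = 1310 / 605 ≈ 2.165; C = 1005 / 523 ≈ 1.922.
|Δ from 2.236|: A 0.017; B 0.071; C 0.314.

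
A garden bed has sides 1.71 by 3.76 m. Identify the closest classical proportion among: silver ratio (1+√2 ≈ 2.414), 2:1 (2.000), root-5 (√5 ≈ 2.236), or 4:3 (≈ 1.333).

root-5

3.76/1.71 ≈ 2.199. Nearest candidates are root-5 (2.236, off by 0.037) and 2:1 (2.000, off by 0.199).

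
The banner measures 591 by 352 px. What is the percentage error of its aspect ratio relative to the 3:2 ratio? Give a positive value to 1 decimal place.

11.9%

Ratio = 591 / 352 ≈ 1.6790.
Ideal 3:2 = 1.5000. |1.6790 − 1.5000| / 1.5000 ≈ 11.93% → 11.9%.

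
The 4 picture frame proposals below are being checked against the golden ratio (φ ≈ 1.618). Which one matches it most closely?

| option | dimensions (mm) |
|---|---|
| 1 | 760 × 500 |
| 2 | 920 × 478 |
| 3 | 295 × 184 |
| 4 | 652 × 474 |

3

Target golden ratio ≈ 1.618.
1: 1.520 (Δ0.098)  2: 1.925 (Δ0.307)  3: 1.603 (Δ0.015)  4: 1.376 (Δ0.242)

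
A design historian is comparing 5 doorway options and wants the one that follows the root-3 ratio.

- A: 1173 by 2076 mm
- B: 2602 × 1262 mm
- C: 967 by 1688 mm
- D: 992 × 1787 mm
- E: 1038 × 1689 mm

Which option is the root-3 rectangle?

Target root-3 ≈ 1.732.
A: 1.770 (Δ0.038)  B: 2.062 (Δ0.330)  C: 1.746 (Δ0.014)  D: 1.801 (Δ0.069)  E: 1.627 (Δ0.105)

C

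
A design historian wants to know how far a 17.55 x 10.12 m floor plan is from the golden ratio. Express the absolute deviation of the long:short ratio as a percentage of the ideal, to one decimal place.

Ratio = 17.55 / 10.12 ≈ 1.7342.
Ideal golden ratio ≈ 1.6180. |1.7342 − 1.6180| / 1.6180 ≈ 7.18% → 7.2%.

7.2%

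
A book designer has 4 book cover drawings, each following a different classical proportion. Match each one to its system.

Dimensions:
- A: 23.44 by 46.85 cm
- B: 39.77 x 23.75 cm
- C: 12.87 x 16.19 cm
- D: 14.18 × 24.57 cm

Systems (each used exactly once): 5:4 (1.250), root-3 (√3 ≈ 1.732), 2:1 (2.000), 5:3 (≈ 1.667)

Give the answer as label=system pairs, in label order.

A=2:1, B=5:3, C=5:4, D=root-3

Ratios: A ≈ 1.999; B ≈ 1.675; C ≈ 1.258; D ≈ 1.733.
Targets: 5:4 ≈ 1.250; root-3 ≈ 1.732; 2:1 ≈ 2.000; 5:3 ≈ 1.667.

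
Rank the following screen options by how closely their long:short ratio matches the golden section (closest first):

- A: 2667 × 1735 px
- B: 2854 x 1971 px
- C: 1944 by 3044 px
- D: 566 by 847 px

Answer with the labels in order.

C, A, D, B

A: 2667/1735 ≈ 1.537 → |1.537 − 1.618| = 0.081
B: 2854/1971 ≈ 1.448 → |1.448 − 1.618| = 0.170
C: 3044/1944 ≈ 1.566 → |1.566 − 1.618| = 0.052
D: 847/566 ≈ 1.496 → |1.496 − 1.618| = 0.122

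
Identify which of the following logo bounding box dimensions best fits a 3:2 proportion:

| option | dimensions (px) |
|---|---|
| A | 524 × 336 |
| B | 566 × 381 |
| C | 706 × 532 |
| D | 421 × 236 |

B

Target 3:2 ≈ 1.500.
A: 1.560 (Δ0.060)  B: 1.486 (Δ0.014)  C: 1.327 (Δ0.173)  D: 1.784 (Δ0.284)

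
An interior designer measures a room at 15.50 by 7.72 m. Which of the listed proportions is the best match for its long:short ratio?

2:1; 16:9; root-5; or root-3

15.50/7.72 ≈ 2.008. Nearest candidates are 2:1 (2.000, off by 0.008) and root-5 (2.236, off by 0.228).

2:1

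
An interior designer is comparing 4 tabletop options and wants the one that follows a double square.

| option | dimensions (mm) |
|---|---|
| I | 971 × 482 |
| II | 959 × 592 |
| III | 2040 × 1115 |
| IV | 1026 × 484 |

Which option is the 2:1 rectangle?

I

Ratios (long/short): I ≈ 2.015; II ≈ 1.620; III ≈ 1.830; IV ≈ 2.120.
2:1 ≈ 2.000; option I is nearest (Δ 0.015).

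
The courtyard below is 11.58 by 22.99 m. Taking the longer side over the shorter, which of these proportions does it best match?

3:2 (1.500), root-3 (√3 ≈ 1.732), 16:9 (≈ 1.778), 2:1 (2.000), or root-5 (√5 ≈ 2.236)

2:1

22.99/11.58 ≈ 1.985. Nearest candidates are 2:1 (2.000, off by 0.015) and 16:9 (1.778, off by 0.207).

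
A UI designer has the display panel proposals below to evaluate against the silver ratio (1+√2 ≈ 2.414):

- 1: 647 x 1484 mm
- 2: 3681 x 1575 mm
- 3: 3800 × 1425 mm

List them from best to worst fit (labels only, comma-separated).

2, 1, 3

1: 1484/647 ≈ 2.294 → |2.294 − 2.414| = 0.120
2: 3681/1575 ≈ 2.337 → |2.337 − 2.414| = 0.077
3: 3800/1425 ≈ 2.667 → |2.667 − 2.414| = 0.253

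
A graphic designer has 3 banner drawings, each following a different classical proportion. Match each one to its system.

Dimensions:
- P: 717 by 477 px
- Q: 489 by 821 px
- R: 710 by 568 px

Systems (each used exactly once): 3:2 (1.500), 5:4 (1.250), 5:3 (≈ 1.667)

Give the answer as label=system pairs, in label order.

P = 717/477 ≈ 1.503 → 3:2 (1.500)
Q = 821/489 ≈ 1.679 → 5:3 (1.667)
R = 710/568 ≈ 1.250 → 5:4 (1.250)

P=3:2, Q=5:3, R=5:4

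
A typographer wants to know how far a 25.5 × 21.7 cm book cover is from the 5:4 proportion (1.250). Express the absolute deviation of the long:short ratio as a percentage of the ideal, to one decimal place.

6.0%

Ratio = 25.5 / 21.7 ≈ 1.1751.
Ideal 5:4 = 1.2500. |1.1751 − 1.2500| / 1.2500 ≈ 5.99% → 6.0%.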